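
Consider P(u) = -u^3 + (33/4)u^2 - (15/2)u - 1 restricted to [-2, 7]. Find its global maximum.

55

P'(u) = -3u^2 + (33/2)u - 15/2, which vanishes at u = 1/2 and u = 5.
Evaluating at the critical points and endpoints: P(-2) = 55, P(1/2) = -45/16, P(5) = 171/4, P(7) = 31/4.
So the maximum is P(-2) = 55.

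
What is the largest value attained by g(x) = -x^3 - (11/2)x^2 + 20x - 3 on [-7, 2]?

g'(x) = -3x^2 - 11x + 20, which vanishes at x = -5 and x = 4/3.
Evaluating at the critical points and endpoints: g(-7) = -139/2,  g(-5) = -231/2,  g(4/3) = 311/27,  g(2) = 7.
Hence the absolute maximum is 311/27 at x = 4/3.

311/27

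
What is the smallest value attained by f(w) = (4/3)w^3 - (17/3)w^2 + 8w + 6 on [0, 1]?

6

Differentiating, f'(w) = 4w^2 - (34/3)w + 8; which has no zeros in [0, 1].
Compare values at every candidate in [0, 1]: f(0) = 6; f(1) = 29/3.
Hence the absolute minimum is 6 at w = 0.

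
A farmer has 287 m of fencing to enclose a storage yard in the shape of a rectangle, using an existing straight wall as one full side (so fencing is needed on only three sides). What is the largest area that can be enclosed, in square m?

82369/8

Let the sides perpendicular to the wall have length x and the parallel side y, so 2x + y = 287 and the area is A = xy = x(287 − 2x).
A'(x) = 287 − 4x = 0 gives x = 287/4, and A''(x) = −4 < 0 confirms a maximum.
Then y = 287 − 2·287/4 = 287/2 and A = 82369/8.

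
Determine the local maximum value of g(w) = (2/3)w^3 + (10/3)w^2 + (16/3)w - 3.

Critical points: g'(w) = 2w^2 + (20/3)w + 16/3 vanishes at w = -2, -4/3.
g''(w) = 4w + 20/3. g''(-2) = -4/3 < 0 ⇒ local maximum; g''(-4/3) = 4/3 > 0 ⇒ local minimum.
The local maximum is g(-2) = -17/3.

-17/3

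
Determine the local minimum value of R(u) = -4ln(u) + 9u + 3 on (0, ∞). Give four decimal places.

R'(u) = -4/u + 9 = 0 gives u = 4/9.
R''(u) = 4/u², which is positive for u > 0, so this is a local minimum.
R(4/9) = -4·ln(4/9) + 4 + 3 ≈ 10.2437.

10.2437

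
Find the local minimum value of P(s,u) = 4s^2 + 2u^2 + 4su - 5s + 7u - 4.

∂P/∂s = 8s + 4u - 5 = 0 and ∂P/∂u = 4s + 4u + 7 = 0, so (s, u) = (3, -19/4).
The Hessian has P_{ss} = 8, P_{uu} = 4, P_{su} = 4, giving D = 16 > 0 with P_{ss} > 0, so the point is a local minimum.
P(3, -19/4) = -225/8.

-225/8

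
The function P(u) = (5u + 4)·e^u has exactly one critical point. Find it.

P'(u) = 5·e^u + (5u + 4)·1·e^u = (5u + 9)·e^u. Since e^u > 0, the only critical point is u = -9/5.
P''(-9/5) has the same sign as 5 > 0, so this is a local minimum.
P(-9/5) = (-5)·e^(-9/5) ≈ -0.8265.

-9/5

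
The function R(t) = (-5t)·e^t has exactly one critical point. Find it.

By the product rule, R'(t) = (-5t - 5)·e^t. Since e^t > 0, the only critical point is t = -1.
R''(-1) has the same sign as -5 < 0, so this is a local maximum.
R(-1) = (5)·e^(-1) ≈ 1.8394.

-1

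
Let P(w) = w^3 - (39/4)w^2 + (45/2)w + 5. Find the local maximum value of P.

P'(w) = 3w^2 - (39/2)w + 45/2. Setting P'(w) = 0 gives w ∈ {3/2, 5}.
Second-derivative test with P''(w) = 6w - 39/2: P''(3/2) = -21/2 < 0 ⇒ local maximum; P''(5) = 21/2 > 0 ⇒ local minimum.
Thus P has its local maximum at w = 3/2, with value 323/16.

323/16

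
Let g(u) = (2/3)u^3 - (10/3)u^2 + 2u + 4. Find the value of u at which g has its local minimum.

Critical points: g'(u) = 2u^2 - (20/3)u + 2 vanishes at u = 1/3, 3.
g''(u) = 4u - 20/3. g''(1/3) = -16/3 < 0 ⇒ local maximum; g''(3) = 16/3 > 0 ⇒ local minimum.
So the local minimum value is g(3) = -2.

3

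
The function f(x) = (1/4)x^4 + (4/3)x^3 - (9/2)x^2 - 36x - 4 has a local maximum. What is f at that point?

Critical points: f'(x) = x^3 + 4x^2 - 9x - 36 vanishes at x = -4, -3, 3.
Since f''(x) = 3x^2 + 8x - 9, we get f''(-4) = 7 > 0 ⇒ local minimum; f''(-3) = -6 < 0 ⇒ local maximum; f''(3) = 42 > 0 ⇒ local minimum.
So the local maximum value is f(-3) = 191/4.

191/4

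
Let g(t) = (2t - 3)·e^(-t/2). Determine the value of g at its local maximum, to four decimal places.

g'(t) = 2·e^(-t/2) + (2t - 3)·(-1/2)·e^(-t/2) = (-t + 7/2)·e^(-t/2). Since e^(-t/2) > 0, the only critical point is t = 7/2.
g''(7/2) has the same sign as -1 < 0, so this is a local maximum.
g(7/2) = (4)·e^(-7/4) ≈ 0.6951.

0.6951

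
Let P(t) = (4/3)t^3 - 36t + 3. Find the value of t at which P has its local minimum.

3

Critical points: P'(t) = 4t^2 - 36 vanishes at t = -3, 3.
P''(t) = 8t. P''(-3) = -24 < 0 ⇒ local maximum; P''(3) = 24 > 0 ⇒ local minimum.
The local minimum is P(3) = -69.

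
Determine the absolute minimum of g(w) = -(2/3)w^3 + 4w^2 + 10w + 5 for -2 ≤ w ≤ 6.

Differentiating, g'(w) = -2w^2 + 8w + 10; which vanishes at w = -1 and w = 5.
Candidates: g(-2) = 19/3, g(-1) = -1/3, g(5) = 215/3, g(6) = 65.
The minimum over the interval is -1/3, attained at w = -1.

-1/3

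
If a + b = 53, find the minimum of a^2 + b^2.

2809/2

With a + b = 53, a^2 + b^2 = a^2 + (53 − a)^2.
The derivative 2a − 2(53 − a) = 4a − 106 vanishes at a = 53/2; second derivative 4 > 0, a minimum.
The minimum is 2·(53/2)^2 = 2809/2.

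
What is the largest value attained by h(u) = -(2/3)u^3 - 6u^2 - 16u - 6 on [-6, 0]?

18

Differentiating, h'(u) = -2u^2 - 12u - 16; which vanishes at u = -4 and u = -2.
Compare values at every candidate in [-6, 0]: h(-6) = 18,  h(-4) = 14/3,  h(-2) = 22/3,  h(0) = -6.
Hence the absolute maximum is 18 at u = -6.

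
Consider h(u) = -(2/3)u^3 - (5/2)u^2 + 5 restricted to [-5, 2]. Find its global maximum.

The derivative is -2u^2 - 5u, which vanishes at u = -5/2 and u = 0.
Evaluating at the critical points and endpoints: h(-5) = 155/6; h(-5/2) = -5/24; h(0) = 5; h(2) = -31/3.
The maximum over the interval is 155/6, attained at u = -5.

155/6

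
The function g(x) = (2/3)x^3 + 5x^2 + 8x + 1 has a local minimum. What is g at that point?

-8/3

Critical points: g'(x) = 2x^2 + 10x + 8 vanishes at x = -4, -1.
Since g''(x) = 4x + 10, we get g''(-4) = -6 < 0 ⇒ local maximum; g''(-1) = 6 > 0 ⇒ local minimum.
Thus g has its local minimum at x = -1, with value -8/3.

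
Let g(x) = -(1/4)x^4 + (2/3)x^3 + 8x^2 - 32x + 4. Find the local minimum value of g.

-80/3

Critical points: g'(x) = -x^3 + 2x^2 + 16x - 32 vanishes at x = -4, 2, 4.
Second-derivative test with g''(x) = -3x^2 + 4x + 16: g''(-4) = -48 < 0 ⇒ local maximum; g''(2) = 12 > 0 ⇒ local minimum; g''(4) = -16 < 0 ⇒ local maximum.
So the local minimum value is g(2) = -80/3.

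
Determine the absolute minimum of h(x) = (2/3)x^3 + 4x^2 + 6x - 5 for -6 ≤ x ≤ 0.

h'(x) = 2x^2 + 8x + 6, which vanishes at x = -3 and x = -1.
Candidates: h(-6) = -41, h(-3) = -5, h(-1) = -23/3, h(0) = -5.
So the minimum is h(-6) = -41.

-41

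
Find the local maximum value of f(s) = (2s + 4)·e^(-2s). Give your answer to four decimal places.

20.0855

By the product rule, f'(s) = (-4s - 6)·e^(-2s). Since e^(-2s) > 0, the only critical point is s = -3/2.
f''(-3/2) has the same sign as -4 < 0, so this is a local maximum.
f(-3/2) = (1)·e^(3) ≈ 20.0855.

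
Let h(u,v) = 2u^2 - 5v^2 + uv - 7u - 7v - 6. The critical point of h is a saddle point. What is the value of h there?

-442/41

∂h/∂u = 4u + v - 7 = 0 and ∂h/∂v = u - 10v - 7 = 0, so (u, v) = (77/41, -21/41).
The Hessian has h_{uu} = 4, h_{vv} = -10, h_{uv} = 1, giving D = -41 < 0, so the point is a saddle point.
h(77/41, -21/41) = -442/41.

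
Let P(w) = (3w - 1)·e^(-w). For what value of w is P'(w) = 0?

P'(w) = 3·e^(-w) + (3w - 1)·(-1)·e^(-w) = (-3w + 4)·e^(-w). Since e^(-w) > 0, the only critical point is w = 4/3.
P''(4/3) has the same sign as -3 < 0, so this is a local maximum.
P(4/3) = (3)·e^(-4/3) ≈ 0.7908.

4/3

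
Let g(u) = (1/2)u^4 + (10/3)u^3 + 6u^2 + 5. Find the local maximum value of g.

31/3

g'(u) = 2u^3 + 10u^2 + 12u = 0 at u = -3, -2, 0.
g''(u) = 6u^2 + 20u + 12. g''(-3) = 6 > 0 ⇒ local minimum; g''(-2) = -4 < 0 ⇒ local maximum; g''(0) = 12 > 0 ⇒ local minimum.
So the local maximum value is g(-2) = 31/3.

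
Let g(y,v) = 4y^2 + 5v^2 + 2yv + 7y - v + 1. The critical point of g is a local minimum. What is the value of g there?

-187/76

∂g/∂y = 8y + 2v + 7 = 0 and ∂g/∂v = 2y + 10v - 1 = 0, so (y, v) = (-18/19, 11/38).
The Hessian has g_{yy} = 8, g_{vv} = 10, g_{yv} = 2, giving D = 76 > 0 with g_{yy} > 0, so the point is a local minimum.
g(-18/19, 11/38) = -187/76.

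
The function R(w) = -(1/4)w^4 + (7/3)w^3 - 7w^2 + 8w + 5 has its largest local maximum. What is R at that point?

R'(w) = -w^3 + 7w^2 - 14w + 8 = 0 at w = 1, 2, 4.
Second-derivative test with R''(w) = -3w^2 + 14w - 14: R''(1) = -3 < 0 ⇒ local maximum; R''(2) = 2 > 0 ⇒ local minimum; R''(4) = -6 < 0 ⇒ local maximum.
So the largest local maximum value is R(4) = 31/3.

31/3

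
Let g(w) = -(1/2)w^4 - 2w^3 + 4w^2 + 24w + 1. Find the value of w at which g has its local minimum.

-2

Critical points: g'(w) = -2w^3 - 6w^2 + 8w + 24 vanishes at w = -3, -2, 2.
Second-derivative test with g''(w) = -6w^2 - 12w + 8: g''(-3) = -10 < 0 ⇒ local maximum; g''(-2) = 8 > 0 ⇒ local minimum; g''(2) = -40 < 0 ⇒ local maximum.
The local minimum is g(-2) = -23.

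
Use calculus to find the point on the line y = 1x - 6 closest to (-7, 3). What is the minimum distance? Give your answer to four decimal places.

Minimize D(x)^2 = (x + 7)^2 + (x - 9)^2.
d/dx[D^2] = 2(x + 7) + 2·1·(x - 9) = 0 ⇒ x = 1.
Then y = -5 and the distance is √(128) ≈ 11.3137.

11.3137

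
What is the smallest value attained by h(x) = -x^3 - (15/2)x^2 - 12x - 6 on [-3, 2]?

The derivative is -3x^2 - 15x - 12, whose only zero in [-3, 2] is x = -1.
Compare values at every candidate in [-3, 2]: h(-3) = -21/2; h(-1) = -1/2; h(2) = -68.
So the minimum is h(2) = -68.

-68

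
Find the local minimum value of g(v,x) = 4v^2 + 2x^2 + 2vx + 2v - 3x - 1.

-3

∂g/∂v = 8v + 2x + 2 = 0 and ∂g/∂x = 2v + 4x - 3 = 0, so (v, x) = (-1/2, 1).
The Hessian has g_{vv} = 8, g_{xx} = 4, g_{vx} = 2, giving D = 28 > 0 with g_{vv} > 0, so the point is a local minimum.
g(-1/2, 1) = -3.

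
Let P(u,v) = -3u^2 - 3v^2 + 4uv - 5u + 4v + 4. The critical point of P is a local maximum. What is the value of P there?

∂P/∂u = -6u + 4v - 5 = 0 and ∂P/∂v = 4u - 6v + 4 = 0, so (u, v) = (-7/10, 1/5).
The Hessian has P_{uu} = -6, P_{vv} = -6, P_{uv} = 4, giving D = 20 > 0 with P_{uu} < 0, so the point is a local maximum.
P(-7/10, 1/5) = 123/20.

123/20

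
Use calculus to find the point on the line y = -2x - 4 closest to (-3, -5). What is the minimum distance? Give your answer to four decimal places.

Minimize D(x)^2 = (x + 3)^2 + (-2x + 1)^2.
d/dx[D^2] = 2(x + 3) + 2·(-2)·(-2x + 1) = 0 ⇒ x = -1/5.
Then y = -18/5 and the distance is √(49/5) ≈ 3.1305.

3.1305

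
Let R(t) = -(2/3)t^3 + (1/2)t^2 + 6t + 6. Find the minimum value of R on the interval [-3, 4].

R'(t) = -2t^2 + t + 6, which vanishes at t = -3/2 and t = 2.
Candidates: R(-3) = 21/2, R(-3/2) = 3/8, R(2) = 44/3, R(4) = -14/3.
So the minimum is R(4) = -14/3.

-14/3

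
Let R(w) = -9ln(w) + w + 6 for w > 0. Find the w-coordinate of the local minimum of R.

9

R'(w) = -9/w + 1 = 0 gives w = 9.
R''(w) = 9/w², which is positive for w > 0, so this is a local minimum.
R(9) = -9·ln(9) + 9 + 6 ≈ -4.7750.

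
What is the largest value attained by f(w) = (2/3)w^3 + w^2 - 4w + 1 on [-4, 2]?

23/3

Differentiating, f'(w) = 2w^2 + 2w - 4; which vanishes at w = -2 and w = 1.
Evaluating at the critical points and endpoints: f(-4) = -29/3,  f(-2) = 23/3,  f(1) = -4/3,  f(2) = 7/3.
So the maximum is f(-2) = 23/3.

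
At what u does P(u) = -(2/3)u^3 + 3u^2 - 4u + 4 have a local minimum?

P'(u) = -2u^2 + 6u - 4 = 0 at u = 1, 2.
Second-derivative test with P''(u) = -4u + 6: P''(1) = 2 > 0 ⇒ local minimum; P''(2) = -2 < 0 ⇒ local maximum.
So the local minimum value is P(1) = 7/3.

1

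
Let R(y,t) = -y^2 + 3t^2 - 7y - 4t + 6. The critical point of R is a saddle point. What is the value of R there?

∂R/∂y = -2y - 7 = 0 and ∂R/∂t = 6t - 4 = 0, so (y, t) = (-7/2, 2/3).
The Hessian has R_{yy} = -2, R_{tt} = 6, R_{yt} = 0, giving D = -12 < 0, so the point is a saddle point.
R(-7/2, 2/3) = 203/12.

203/12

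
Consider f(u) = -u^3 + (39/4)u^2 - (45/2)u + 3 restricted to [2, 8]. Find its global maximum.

f'(u) = -3u^2 + (39/2)u - 45/2, whose only zero in [2, 8] is u = 5.
Candidates: f(2) = -11, f(5) = 37/4, f(8) = -65.
The maximum over the interval is 37/4, attained at u = 5.

37/4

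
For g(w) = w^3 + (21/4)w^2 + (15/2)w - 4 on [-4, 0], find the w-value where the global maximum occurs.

0

Differentiating, g'(w) = 3w^2 + (21/2)w + 15/2; which vanishes at w = -5/2 and w = -1.
Evaluating at the critical points and endpoints: g(-4) = -14,  g(-5/2) = -89/16,  g(-1) = -29/4,  g(0) = -4.
Hence the absolute maximum is -4 at w = 0.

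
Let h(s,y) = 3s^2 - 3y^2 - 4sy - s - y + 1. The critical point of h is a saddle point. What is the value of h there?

14/13

∂h/∂s = 6s - 4y - 1 = 0 and ∂h/∂y = -4s - 6y - 1 = 0, so (s, y) = (1/26, -5/26).
The Hessian has h_{ss} = 6, h_{yy} = -6, h_{sy} = -4, giving D = -52 < 0, so the point is a saddle point.
h(1/26, -5/26) = 14/13.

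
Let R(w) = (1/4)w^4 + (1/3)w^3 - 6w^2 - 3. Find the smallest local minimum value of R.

Critical points: R'(w) = w^3 + w^2 - 12w vanishes at w = -4, 0, 3.
Second-derivative test with R''(w) = 3w^2 + 2w - 12: R''(-4) = 28 > 0 ⇒ local minimum; R''(0) = -12 < 0 ⇒ local maximum; R''(3) = 21 > 0 ⇒ local minimum.
The smallest local minimum is R(-4) = -169/3.

-169/3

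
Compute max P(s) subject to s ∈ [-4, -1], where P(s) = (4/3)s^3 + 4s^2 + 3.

25/3

Differentiating, P'(s) = 4s^2 + 8s; whose only zero in [-4, -1] is s = -2.
Evaluating at the critical points and endpoints: P(-4) = -55/3; P(-2) = 25/3; P(-1) = 17/3.
The maximum over the interval is 25/3, attained at s = -2.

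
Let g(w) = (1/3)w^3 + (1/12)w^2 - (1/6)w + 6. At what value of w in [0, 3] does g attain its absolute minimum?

The derivative is w^2 + (1/6)w - 1/6, whose only zero in [0, 3] is w = 1/3.
Evaluating at the critical points and endpoints: g(0) = 6, g(1/3) = 1933/324, g(3) = 61/4.
The minimum over the interval is 1933/324, attained at w = 1/3.

1/3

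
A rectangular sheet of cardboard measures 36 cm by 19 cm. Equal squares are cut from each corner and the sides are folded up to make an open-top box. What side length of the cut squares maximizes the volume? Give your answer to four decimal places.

3.9678

With cut size x, the volume is V(x) = x(36 − 2x)(19 − 2x) for 0 < x < 9.5.
V'(x) = 12x^2 − 220x + 684. Setting V'(x) = 0 gives x ≈ 3.9678 (the root in (0, 9.5)).
V''(x) = 24x − 220 is negative there, so this is the maximum; V ≈ 1232.0644.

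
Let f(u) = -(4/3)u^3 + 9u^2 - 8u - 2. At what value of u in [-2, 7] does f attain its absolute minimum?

7

The derivative is -4u^2 + 18u - 8, which vanishes at u = 1/2 and u = 4.
Candidates: f(-2) = 182/3,  f(1/2) = -47/12,  f(4) = 74/3,  f(7) = -223/3.
Hence the absolute minimum is -223/3 at u = 7.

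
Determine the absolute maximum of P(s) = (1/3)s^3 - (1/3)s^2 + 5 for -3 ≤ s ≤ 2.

P'(s) = s^2 - (2/3)s, which vanishes at s = 0 and s = 2/3.
Candidates: P(-3) = -7; P(0) = 5; P(2/3) = 401/81; P(2) = 19/3.
Hence the absolute maximum is 19/3 at s = 2.

19/3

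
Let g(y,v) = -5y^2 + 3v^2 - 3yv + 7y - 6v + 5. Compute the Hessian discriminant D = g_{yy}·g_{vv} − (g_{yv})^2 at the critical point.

-69

∂g/∂y = -10y - 3v + 7 = 0 and ∂g/∂v = -3y + 6v - 6 = 0, so (y, v) = (8/23, 27/23).
The Hessian has g_{yy} = -10, g_{vv} = 6, g_{yv} = -3, giving D = -69 < 0, so the point is a saddle point.
D = (-10)·(6) − (-3)^2 = -69.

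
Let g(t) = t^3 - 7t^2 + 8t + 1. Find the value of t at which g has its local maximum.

2/3

g'(t) = 3t^2 - 14t + 8. Setting g'(t) = 0 gives t ∈ {2/3, 4}.
Second-derivative test with g''(t) = 6t - 14: g''(2/3) = -10 < 0 ⇒ local maximum; g''(4) = 10 > 0 ⇒ local minimum.
Thus g has its local maximum at t = 2/3, with value 95/27.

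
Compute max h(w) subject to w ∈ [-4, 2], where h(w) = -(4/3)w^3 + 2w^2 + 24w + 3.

The derivative is -4w^2 + 4w + 24, whose only zero in [-4, 2] is w = -2.
Candidates: h(-4) = 73/3, h(-2) = -79/3, h(2) = 145/3.
Hence the absolute maximum is 145/3 at w = 2.

145/3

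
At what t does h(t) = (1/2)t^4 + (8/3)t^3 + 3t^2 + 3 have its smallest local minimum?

h'(t) = 2t^3 + 8t^2 + 6t = 0 at t = -3, -1, 0.
h''(t) = 6t^2 + 16t + 6. h''(-3) = 12 > 0 ⇒ local minimum; h''(-1) = -4 < 0 ⇒ local maximum; h''(0) = 6 > 0 ⇒ local minimum.
Thus h has its smallest local minimum at t = -3, with value -3/2.

-3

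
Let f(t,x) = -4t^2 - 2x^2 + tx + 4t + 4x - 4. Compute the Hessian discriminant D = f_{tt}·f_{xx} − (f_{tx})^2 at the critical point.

31

∂f/∂t = -8t + x + 4 = 0 and ∂f/∂x = t - 4x + 4 = 0, so (t, x) = (20/31, 36/31).
The Hessian has f_{tt} = -8, f_{xx} = -4, f_{tx} = 1, giving D = 31 > 0 with f_{tt} < 0, so the point is a local maximum.
D = (-8)·(-4) − (1)^2 = 31.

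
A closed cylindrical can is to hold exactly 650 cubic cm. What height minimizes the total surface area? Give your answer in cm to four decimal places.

9.3888

With radius r and height h, πr²h = 650 so h = 650/(πr²), and S(r) = 2πr² + 2πrh = 2πr² + 2·650/r.
S'(r) = 4πr − 2·650/r² = 0 ⇒ r³ = 650/(2π), so r ≈ 4.6944 and h = 2r ≈ 9.3888.
S''(r) = 4π + 4·650/r³ > 0, so this is the minimum; S ≈ 415.3907.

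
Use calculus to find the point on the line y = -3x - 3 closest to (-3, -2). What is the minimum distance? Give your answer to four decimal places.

Minimize D(x)^2 = (x + 3)^2 + (-3x - 1)^2.
d/dx[D^2] = 2(x + 3) + 2·(-3)·(-3x - 1) = 0 ⇒ x = -3/5.
Then y = -6/5 and the distance is √(32/5) ≈ 2.5298.

2.5298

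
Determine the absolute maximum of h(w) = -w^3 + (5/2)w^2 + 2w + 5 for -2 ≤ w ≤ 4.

The derivative is -3w^2 + 5w + 2, which vanishes at w = -1/3 and w = 2.
Evaluating at the critical points and endpoints: h(-2) = 19,  h(-1/3) = 251/54,  h(2) = 11,  h(4) = -11.
So the maximum is h(-2) = 19.

19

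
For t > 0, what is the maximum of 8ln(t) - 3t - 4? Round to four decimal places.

-4.1534

h'(t) = 8/t − 3 = 0 gives t = 8/3.
h''(t) = -8/t², which is negative for t > 0, so this is a local maximum.
h(8/3) = 8·ln(8/3) - 8 - 4 ≈ -4.1534.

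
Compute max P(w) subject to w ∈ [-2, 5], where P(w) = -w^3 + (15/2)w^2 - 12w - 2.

P'(w) = -3w^2 + 15w - 12, which vanishes at w = 1 and w = 4.
Compare values at every candidate in [-2, 5]: P(-2) = 60,  P(1) = -15/2,  P(4) = 6,  P(5) = 1/2.
Hence the absolute maximum is 60 at w = -2.

60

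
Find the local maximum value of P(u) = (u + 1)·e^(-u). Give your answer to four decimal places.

By the product rule, P'(u) = (-u)·e^(-u). Since e^(-u) > 0, the only critical point is u = 0.
P''(0) has the same sign as -1 < 0, so this is a local maximum.
P(0) = (1)·e^(0) ≈ 1.0000.

1.0000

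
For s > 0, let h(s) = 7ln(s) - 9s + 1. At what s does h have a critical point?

7/9

h'(s) = 7/s − 9 = 0 gives s = 7/9.
h''(s) = -7/s², which is negative for s > 0, so this is a local maximum.
h(7/9) = 7·ln(7/9) - 7 + 1 ≈ -7.7592.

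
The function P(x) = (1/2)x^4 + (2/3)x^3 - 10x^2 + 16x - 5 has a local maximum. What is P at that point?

P'(x) = 2x^3 + 2x^2 - 20x + 16 = 0 at x = -4, 1, 2.
Second-derivative test with P''(x) = 6x^2 + 4x - 20: P''(-4) = 60 > 0 ⇒ local minimum; P''(1) = -10 < 0 ⇒ local maximum; P''(2) = 12 > 0 ⇒ local minimum.
So the local maximum value is P(1) = 13/6.

13/6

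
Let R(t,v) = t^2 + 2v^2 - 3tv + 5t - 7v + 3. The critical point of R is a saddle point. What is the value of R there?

∂R/∂t = 2t - 3v + 5 = 0 and ∂R/∂v = -3t + 4v - 7 = 0, so (t, v) = (-1, 1).
The Hessian has R_{tt} = 2, R_{vv} = 4, R_{tv} = -3, giving D = -1 < 0, so the point is a saddle point.
R(-1, 1) = -3.

-3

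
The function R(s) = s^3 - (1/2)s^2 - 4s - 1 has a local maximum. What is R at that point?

Critical points: R'(s) = 3s^2 - s - 4 vanishes at s = -1, 4/3.
R''(s) = 6s - 1. R''(-1) = -7 < 0 ⇒ local maximum; R''(4/3) = 7 > 0 ⇒ local minimum.
Thus R has its local maximum at s = -1, with value 3/2.

3/2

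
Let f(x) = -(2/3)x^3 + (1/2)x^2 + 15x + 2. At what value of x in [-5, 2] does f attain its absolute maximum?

2

f'(x) = -2x^2 + x + 15, whose only zero in [-5, 2] is x = -5/2.
Compare values at every candidate in [-5, 2]: f(-5) = 137/6, f(-5/2) = -527/24, f(2) = 86/3.
The maximum over the interval is 86/3, attained at x = 2.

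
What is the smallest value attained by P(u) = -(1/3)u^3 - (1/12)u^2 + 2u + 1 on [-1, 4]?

P'(u) = -u^2 - (1/6)u + 2, whose only zero in [-1, 4] is u = 4/3.
Evaluating at the critical points and endpoints: P(-1) = -3/4, P(4/3) = 221/81, P(4) = -41/3.
Hence the absolute minimum is -41/3 at u = 4.

-41/3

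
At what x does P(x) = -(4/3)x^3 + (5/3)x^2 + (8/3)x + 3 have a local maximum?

4/3

Critical points: P'(x) = -4x^2 + (10/3)x + 8/3 vanishes at x = -1/2, 4/3.
Since P''(x) = -8x + 10/3, we get P''(-1/2) = 22/3 > 0 ⇒ local minimum; P''(4/3) = -22/3 < 0 ⇒ local maximum.
Thus P has its local maximum at x = 4/3, with value 515/81.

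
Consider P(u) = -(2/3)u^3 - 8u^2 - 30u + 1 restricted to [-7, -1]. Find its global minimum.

71/3

Differentiating, P'(u) = -2u^2 - 16u - 30; which vanishes at u = -5 and u = -3.
Candidates: P(-7) = 143/3,  P(-5) = 103/3,  P(-3) = 37,  P(-1) = 71/3.
The minimum over the interval is 71/3, attained at u = -1.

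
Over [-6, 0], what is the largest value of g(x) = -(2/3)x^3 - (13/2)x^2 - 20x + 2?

Differentiating, g'(x) = -2x^2 - 13x - 20; which vanishes at x = -4 and x = -5/2.
Compare values at every candidate in [-6, 0]: g(-6) = 32; g(-4) = 62/3; g(-5/2) = 523/24; g(0) = 2.
Hence the absolute maximum is 32 at x = -6.

32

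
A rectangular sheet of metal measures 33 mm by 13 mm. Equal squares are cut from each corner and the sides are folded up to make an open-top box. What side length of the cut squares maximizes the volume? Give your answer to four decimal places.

With cut size x, the volume is V(x) = x(33 − 2x)(13 − 2x) for 0 < x < 6.5.
V'(x) = 12x^2 − 184x + 429. Setting V'(x) = 0 gives x ≈ 2.8679 (the root in (0, 6.5)).
V''(x) = 24x − 184 is negative there, so this is the maximum; V ≈ 567.9951.

2.8679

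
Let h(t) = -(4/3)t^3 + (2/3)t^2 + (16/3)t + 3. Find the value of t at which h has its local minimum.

Critical points: h'(t) = -4t^2 + (4/3)t + 16/3 vanishes at t = -1, 4/3.
h''(t) = -8t + 4/3. h''(-1) = 28/3 > 0 ⇒ local minimum; h''(4/3) = -28/3 < 0 ⇒ local maximum.
So the local minimum value is h(-1) = -1/3.

-1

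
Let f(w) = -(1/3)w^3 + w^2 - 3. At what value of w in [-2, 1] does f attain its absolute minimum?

0

The derivative is -w^2 + 2w, whose only zero in [-2, 1] is w = 0.
Evaluating at the critical points and endpoints: f(-2) = 11/3,  f(0) = -3,  f(1) = -7/3.
So the minimum is f(0) = -3.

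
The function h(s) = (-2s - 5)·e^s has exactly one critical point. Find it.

By the product rule, h'(s) = (-2s - 7)·e^s. Since e^s > 0, the only critical point is s = -7/2.
h''(-7/2) has the same sign as -2 < 0, so this is a local maximum.
h(-7/2) = (2)·e^(-7/2) ≈ 0.0604.

-7/2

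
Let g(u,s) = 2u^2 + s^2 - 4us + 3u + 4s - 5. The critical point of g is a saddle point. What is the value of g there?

49/8

∂g/∂u = 4u - 4s + 3 = 0 and ∂g/∂s = -4u + 2s + 4 = 0, so (u, s) = (11/4, 7/2).
The Hessian has g_{uu} = 4, g_{ss} = 2, g_{us} = -4, giving D = -8 < 0, so the point is a saddle point.
g(11/4, 7/2) = 49/8.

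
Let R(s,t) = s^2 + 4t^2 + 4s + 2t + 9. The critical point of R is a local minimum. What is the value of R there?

∂R/∂s = 2s + 4 = 0 and ∂R/∂t = 8t + 2 = 0, so (s, t) = (-2, -1/4).
The Hessian has R_{ss} = 2, R_{tt} = 8, R_{st} = 0, giving D = 16 > 0 with R_{ss} > 0, so the point is a local minimum.
R(-2, -1/4) = 19/4.

19/4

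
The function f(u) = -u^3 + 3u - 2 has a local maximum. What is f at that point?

0

Critical points: f'(u) = -3u^2 + 3 vanishes at u = -1, 1.
Second-derivative test with f''(u) = -6u: f''(-1) = 6 > 0 ⇒ local minimum; f''(1) = -6 < 0 ⇒ local maximum.
So the local maximum value is f(1) = 0.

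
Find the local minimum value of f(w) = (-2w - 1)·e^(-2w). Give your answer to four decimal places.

By the product rule, f'(w) = (4w)·e^(-2w). Since e^(-2w) > 0, the only critical point is w = 0.
f''(0) has the same sign as 4 > 0, so this is a local minimum.
f(0) = (-1)·e^(0) ≈ -1.0000.

-1.0000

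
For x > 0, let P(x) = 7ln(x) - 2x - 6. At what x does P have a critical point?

7/2

P'(x) = 7/x − 2 = 0 gives x = 7/2.
P''(x) = -7/x², which is negative for x > 0, so this is a local maximum.
P(7/2) = 7·ln(7/2) - 7 - 6 ≈ -4.2307.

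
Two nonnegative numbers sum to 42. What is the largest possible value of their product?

With x + y = 42, the product is P(x) = x(42 − x).
P'(x) = 42 − 2x = 0 gives x = 21; P'' = −2 < 0, so this is the maximum.
P = 21·21 = 441.

441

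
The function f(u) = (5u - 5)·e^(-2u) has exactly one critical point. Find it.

3/2

f'(u) = 5·e^(-2u) + (5u - 5)·(-2)·e^(-2u) = (-10u + 15)·e^(-2u). Since e^(-2u) > 0, the only critical point is u = 3/2.
f''(3/2) has the same sign as -10 < 0, so this is a local maximum.
f(3/2) = (5/2)·e^(-3) ≈ 0.1245.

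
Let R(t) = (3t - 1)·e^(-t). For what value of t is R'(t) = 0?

R'(t) = 3·e^(-t) + (3t - 1)·(-1)·e^(-t) = (-3t + 4)·e^(-t). Since e^(-t) > 0, the only critical point is t = 4/3.
R''(4/3) has the same sign as -3 < 0, so this is a local maximum.
R(4/3) = (3)·e^(-4/3) ≈ 0.7908.

4/3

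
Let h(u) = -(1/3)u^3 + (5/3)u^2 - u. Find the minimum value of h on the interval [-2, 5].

-5

Differentiating, h'(u) = -u^2 + (10/3)u - 1; which vanishes at u = 1/3 and u = 3.
Candidates: h(-2) = 34/3,  h(1/3) = -13/81,  h(3) = 3,  h(5) = -5.
Hence the absolute minimum is -5 at u = 5.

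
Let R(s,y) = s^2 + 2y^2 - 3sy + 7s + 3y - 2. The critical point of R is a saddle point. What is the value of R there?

∂R/∂s = 2s - 3y + 7 = 0 and ∂R/∂y = -3s + 4y + 3 = 0, so (s, y) = (37, 27).
The Hessian has R_{ss} = 2, R_{yy} = 4, R_{sy} = -3, giving D = -1 < 0, so the point is a saddle point.
R(37, 27) = 168.

168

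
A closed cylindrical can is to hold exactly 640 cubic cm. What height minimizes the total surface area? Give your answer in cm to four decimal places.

With radius r and height h, πr²h = 640 so h = 640/(πr²), and S(r) = 2πr² + 2πrh = 2πr² + 2·640/r.
S'(r) = 4πr − 2·640/r² = 0 ⇒ r³ = 640/(2π), so r ≈ 4.6702 and h = 2r ≈ 9.3404.
S''(r) = 4π + 4·640/r³ > 0, so this is the minimum; S ≈ 411.1193.

9.3404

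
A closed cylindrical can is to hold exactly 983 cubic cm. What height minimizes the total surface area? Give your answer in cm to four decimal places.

10.7768

With radius r and height h, πr²h = 983 so h = 983/(πr²), and S(r) = 2πr² + 2πrh = 2πr² + 2·983/r.
S'(r) = 4πr − 2·983/r² = 0 ⇒ r³ = 983/(2π), so r ≈ 5.3884 and h = 2r ≈ 10.7768.
S''(r) = 4π + 4·983/r³ > 0, so this is the minimum; S ≈ 547.2892.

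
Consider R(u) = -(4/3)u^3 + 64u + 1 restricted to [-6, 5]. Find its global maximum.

The derivative is -4u^2 + 64, which vanishes at u = -4 and u = 4.
Evaluating at the critical points and endpoints: R(-6) = -95,  R(-4) = -509/3,  R(4) = 515/3,  R(5) = 463/3.
The maximum over the interval is 515/3, attained at u = 4.

515/3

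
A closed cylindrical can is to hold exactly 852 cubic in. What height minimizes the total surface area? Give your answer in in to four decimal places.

With radius r and height h, πr²h = 852 so h = 852/(πr²), and S(r) = 2πr² + 2πrh = 2πr² + 2·852/r.
S'(r) = 4πr − 2·852/r² = 0 ⇒ r³ = 852/(2π), so r ≈ 5.1375 and h = 2r ≈ 10.2750.
S''(r) = 4π + 4·852/r³ > 0, so this is the minimum; S ≈ 497.5166.

10.2750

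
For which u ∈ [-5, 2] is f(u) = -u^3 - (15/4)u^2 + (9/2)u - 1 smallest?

f'(u) = -3u^2 - (15/2)u + 9/2, which vanishes at u = -3 and u = 1/2.
Evaluating at the critical points and endpoints: f(-5) = 31/4,  f(-3) = -85/4,  f(1/2) = 3/16,  f(2) = -15.
Hence the absolute minimum is -85/4 at u = -3.

-3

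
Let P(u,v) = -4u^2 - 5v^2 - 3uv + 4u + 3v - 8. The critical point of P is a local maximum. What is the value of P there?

∂P/∂u = -8u - 3v + 4 = 0 and ∂P/∂v = -3u - 10v + 3 = 0, so (u, v) = (31/71, 12/71).
The Hessian has P_{uu} = -8, P_{vv} = -10, P_{uv} = -3, giving D = 71 > 0 with P_{uu} < 0, so the point is a local maximum.
P(31/71, 12/71) = -488/71.

-488/71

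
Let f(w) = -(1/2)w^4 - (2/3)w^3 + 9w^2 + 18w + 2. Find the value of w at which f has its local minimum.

-1

f'(w) = -2w^3 - 2w^2 + 18w + 18 = 0 at w = -3, -1, 3.
f''(w) = -6w^2 - 4w + 18. f''(-3) = -24 < 0 ⇒ local maximum; f''(-1) = 16 > 0 ⇒ local minimum; f''(3) = -48 < 0 ⇒ local maximum.
So the local minimum value is f(-1) = -41/6.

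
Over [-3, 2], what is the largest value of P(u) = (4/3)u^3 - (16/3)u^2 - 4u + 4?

380/81

The derivative is 4u^2 - (32/3)u - 4, whose only zero in [-3, 2] is u = -1/3.
Candidates: P(-3) = -68, P(-1/3) = 380/81, P(2) = -44/3.
So the maximum is P(-1/3) = 380/81.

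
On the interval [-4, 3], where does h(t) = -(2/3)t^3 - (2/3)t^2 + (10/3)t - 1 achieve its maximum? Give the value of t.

Differentiating, h'(t) = -2t^2 - (4/3)t + 10/3; which vanishes at t = -5/3 and t = 1.
Candidates: h(-4) = 53/3,  h(-5/3) = -431/81,  h(1) = 1,  h(3) = -15.
The maximum over the interval is 53/3, attained at t = -4.

-4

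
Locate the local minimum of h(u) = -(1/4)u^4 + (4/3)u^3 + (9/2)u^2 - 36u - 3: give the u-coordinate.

h'(u) = -u^3 + 4u^2 + 9u - 36. Setting h'(u) = 0 gives u ∈ {-3, 3, 4}.
Second-derivative test with h''(u) = -3u^2 + 8u + 9: h''(-3) = -42 < 0 ⇒ local maximum; h''(3) = 6 > 0 ⇒ local minimum; h''(4) = -7 < 0 ⇒ local maximum.
Thus h has its local minimum at u = 3, with value -219/4.

3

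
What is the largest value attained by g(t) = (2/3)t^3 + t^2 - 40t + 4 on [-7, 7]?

Differentiating, g'(t) = 2t^2 + 2t - 40; which vanishes at t = -5 and t = 4.
Candidates: g(-7) = 313/3, g(-5) = 437/3, g(4) = -292/3, g(7) = 5/3.
So the maximum is g(-5) = 437/3.

437/3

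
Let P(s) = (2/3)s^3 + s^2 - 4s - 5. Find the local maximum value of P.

5/3

P'(s) = 2s^2 + 2s - 4 = 0 at s = -2, 1.
Second-derivative test with P''(s) = 4s + 2: P''(-2) = -6 < 0 ⇒ local maximum; P''(1) = 6 > 0 ⇒ local minimum.
So the local maximum value is P(-2) = 5/3.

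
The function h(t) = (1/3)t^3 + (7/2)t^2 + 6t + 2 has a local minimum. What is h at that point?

-5/6

h'(t) = t^2 + 7t + 6 = 0 at t = -6, -1.
Second-derivative test with h''(t) = 2t + 7: h''(-6) = -5 < 0 ⇒ local maximum; h''(-1) = 5 > 0 ⇒ local minimum.
So the local minimum value is h(-1) = -5/6.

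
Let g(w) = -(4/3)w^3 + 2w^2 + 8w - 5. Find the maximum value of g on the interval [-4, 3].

Differentiating, g'(w) = -4w^2 + 4w + 8; which vanishes at w = -1 and w = 2.
Candidates: g(-4) = 241/3,  g(-1) = -29/3,  g(2) = 25/3,  g(3) = 1.
Hence the absolute maximum is 241/3 at w = -4.

241/3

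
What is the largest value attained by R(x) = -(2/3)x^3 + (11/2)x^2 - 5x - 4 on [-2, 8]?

100/3

The derivative is -2x^2 + 11x - 5, which vanishes at x = 1/2 and x = 5.
Evaluating at the critical points and endpoints: R(-2) = 100/3; R(1/2) = -125/24; R(5) = 151/6; R(8) = -100/3.
So the maximum is R(-2) = 100/3.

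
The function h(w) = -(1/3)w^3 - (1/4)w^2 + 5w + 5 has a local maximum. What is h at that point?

34/3

h'(w) = -w^2 - (1/2)w + 5. Setting h'(w) = 0 gives w ∈ {-5/2, 2}.
h''(w) = -2w - 1/2. h''(-5/2) = 9/2 > 0 ⇒ local minimum; h''(2) = -9/2 < 0 ⇒ local maximum.
So the local maximum value is h(2) = 34/3.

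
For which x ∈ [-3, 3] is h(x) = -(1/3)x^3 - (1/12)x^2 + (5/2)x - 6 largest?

h'(x) = -x^2 - (1/6)x + 5/2, which vanishes at x = -5/3 and x = 3/2.
Candidates: h(-3) = -21/4; h(-5/3) = -2869/324; h(3/2) = -57/16; h(3) = -33/4.
The maximum over the interval is -57/16, attained at x = 3/2.

3/2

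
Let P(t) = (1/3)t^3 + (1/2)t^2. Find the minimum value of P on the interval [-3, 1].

-9/2

Differentiating, P'(t) = t^2 + t; which vanishes at t = -1 and t = 0.
Compare values at every candidate in [-3, 1]: P(-3) = -9/2,  P(-1) = 1/6,  P(0) = 0,  P(1) = 5/6.
Hence the absolute minimum is -9/2 at t = -3.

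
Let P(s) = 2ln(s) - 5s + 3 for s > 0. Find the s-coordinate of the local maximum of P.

P'(s) = 2/s − 5 = 0 gives s = 2/5.
P''(s) = -2/s², which is negative for s > 0, so this is a local maximum.
P(2/5) = 2·ln(2/5) - 2 + 3 ≈ -0.8326.

2/5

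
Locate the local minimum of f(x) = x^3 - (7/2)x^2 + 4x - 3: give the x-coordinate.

f'(x) = 3x^2 - 7x + 4. Setting f'(x) = 0 gives x ∈ {1, 4/3}.
Since f''(x) = 6x - 7, we get f''(1) = -1 < 0 ⇒ local maximum; f''(4/3) = 1 > 0 ⇒ local minimum.
So the local minimum value is f(4/3) = -41/27.

4/3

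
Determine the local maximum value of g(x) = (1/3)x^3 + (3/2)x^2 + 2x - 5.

g'(x) = x^2 + 3x + 2 = 0 at x = -2, -1.
Since g''(x) = 2x + 3, we get g''(-2) = -1 < 0 ⇒ local maximum; g''(-1) = 1 > 0 ⇒ local minimum.
So the local maximum value is g(-2) = -17/3.

-17/3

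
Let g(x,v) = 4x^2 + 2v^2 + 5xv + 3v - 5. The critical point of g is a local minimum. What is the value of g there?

-71/7

∂g/∂x = 8x + 5v = 0 and ∂g/∂v = 5x + 4v + 3 = 0, so (x, v) = (15/7, -24/7).
The Hessian has g_{xx} = 8, g_{vv} = 4, g_{xv} = 5, giving D = 7 > 0 with g_{xx} > 0, so the point is a local minimum.
g(15/7, -24/7) = -71/7.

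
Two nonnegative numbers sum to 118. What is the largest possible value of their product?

With x + y = 118, the product is P(x) = x(118 − x).
P'(x) = 118 − 2x = 0 gives x = 59; P'' = −2 < 0, so this is the maximum.
P = 59·59 = 3481.

3481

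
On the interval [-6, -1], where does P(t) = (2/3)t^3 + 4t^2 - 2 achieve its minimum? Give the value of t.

The derivative is 2t^2 + 8t, whose only zero in [-6, -1] is t = -4.
Compare values at every candidate in [-6, -1]: P(-6) = -2, P(-4) = 58/3, P(-1) = 4/3.
The minimum over the interval is -2, attained at t = -6.

-6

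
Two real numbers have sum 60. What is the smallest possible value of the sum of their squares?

1800

With a + b = 60, a^2 + b^2 = a^2 + (60 − a)^2.
The derivative 2a − 2(60 − a) = 4a − 120 vanishes at a = 30; second derivative 4 > 0, a minimum.
The minimum is 2·(30)^2 = 1800.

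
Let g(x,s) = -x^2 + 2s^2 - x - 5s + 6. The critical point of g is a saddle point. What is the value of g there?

∂g/∂x = -2x - 1 = 0 and ∂g/∂s = 4s - 5 = 0, so (x, s) = (-1/2, 5/4).
The Hessian has g_{xx} = -2, g_{ss} = 4, g_{xs} = 0, giving D = -8 < 0, so the point is a saddle point.
g(-1/2, 5/4) = 25/8.

25/8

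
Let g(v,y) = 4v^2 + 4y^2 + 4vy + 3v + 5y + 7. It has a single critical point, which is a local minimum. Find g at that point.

65/12

∂g/∂v = 8v + 4y + 3 = 0 and ∂g/∂y = 4v + 8y + 5 = 0, so (v, y) = (-1/12, -7/12).
The Hessian has g_{vv} = 8, g_{yy} = 8, g_{vy} = 4, giving D = 48 > 0 with g_{vv} > 0, so the point is a local minimum.
g(-1/12, -7/12) = 65/12.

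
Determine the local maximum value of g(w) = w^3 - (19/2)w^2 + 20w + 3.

Critical points: g'(w) = 3w^2 - 19w + 20 vanishes at w = 4/3, 5.
Second-derivative test with g''(w) = 6w - 19: g''(4/3) = -11 < 0 ⇒ local maximum; g''(5) = 11 > 0 ⇒ local minimum.
Thus g has its local maximum at w = 4/3, with value 409/27.

409/27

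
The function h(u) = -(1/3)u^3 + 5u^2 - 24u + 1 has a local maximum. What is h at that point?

-35

h'(u) = -u^2 + 10u - 24. Setting h'(u) = 0 gives u ∈ {4, 6}.
Second-derivative test with h''(u) = -2u + 10: h''(4) = 2 > 0 ⇒ local minimum; h''(6) = -2 < 0 ⇒ local maximum.
So the local maximum value is h(6) = -35.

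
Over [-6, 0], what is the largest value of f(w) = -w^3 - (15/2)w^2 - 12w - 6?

12

f'(w) = -3w^2 - 15w - 12, which vanishes at w = -4 and w = -1.
Evaluating at the critical points and endpoints: f(-6) = 12; f(-4) = -14; f(-1) = -1/2; f(0) = -6.
So the maximum is f(-6) = 12.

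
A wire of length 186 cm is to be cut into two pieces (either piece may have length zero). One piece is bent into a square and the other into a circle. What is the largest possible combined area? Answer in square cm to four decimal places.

2753.0622

Let x be the length used for the square. Square side x/4; circle radius (186−x)/(2π).
A(x) = (x/4)² + π·((186−x)/(2π))² = x²/16 + (186−x)²/(4π) for 0 ≤ x ≤ 186. A'(x) = x/8 − (186−x)/(2π) = 0 gives x = 4·186/(π+4) ≈ 104.1784.
A'' > 0, so the interior critical point is a minimum; the maximum is at an endpoint. A(0) = 2753.0622 and A(186) = 2162.2500, so the largest area is 2753.0622.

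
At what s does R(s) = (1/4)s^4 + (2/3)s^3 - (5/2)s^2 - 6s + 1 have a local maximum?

-1

R'(s) = s^3 + 2s^2 - 5s - 6. Setting R'(s) = 0 gives s ∈ {-3, -1, 2}.
Second-derivative test with R''(s) = 3s^2 + 4s - 5: R''(-3) = 10 > 0 ⇒ local minimum; R''(-1) = -6 < 0 ⇒ local maximum; R''(2) = 15 > 0 ⇒ local minimum.
The local maximum is R(-1) = 49/12.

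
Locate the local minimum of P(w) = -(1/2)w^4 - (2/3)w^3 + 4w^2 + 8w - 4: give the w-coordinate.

-1

P'(w) = -2w^3 - 2w^2 + 8w + 8 = 0 at w = -2, -1, 2.
Second-derivative test with P''(w) = -6w^2 - 4w + 8: P''(-2) = -8 < 0 ⇒ local maximum; P''(-1) = 6 > 0 ⇒ local minimum; P''(2) = -24 < 0 ⇒ local maximum.
The local minimum is P(-1) = -47/6.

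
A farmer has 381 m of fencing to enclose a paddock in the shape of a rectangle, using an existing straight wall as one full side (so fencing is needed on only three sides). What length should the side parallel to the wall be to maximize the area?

381/2

Let the sides perpendicular to the wall have length x and the parallel side y, so 2x + y = 381 and the area is A = xy = x(381 − 2x).
A'(x) = 381 − 4x = 0 gives x = 381/4, and A''(x) = −4 < 0 confirms a maximum.
Then y = 381 − 2·381/4 = 381/2 and A = 145161/8.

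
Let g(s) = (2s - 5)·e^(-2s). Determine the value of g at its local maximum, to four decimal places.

g'(s) = 2·e^(-2s) + (2s - 5)·(-2)·e^(-2s) = (-4s + 12)·e^(-2s). Since e^(-2s) > 0, the only critical point is s = 3.
g''(3) has the same sign as -4 < 0, so this is a local maximum.
g(3) = (1)·e^(-6) ≈ 0.0025.

0.0025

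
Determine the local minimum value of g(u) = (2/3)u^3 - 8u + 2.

g'(u) = 2u^2 - 8. Setting g'(u) = 0 gives u ∈ {-2, 2}.
Since g''(u) = 4u, we get g''(-2) = -8 < 0 ⇒ local maximum; g''(2) = 8 > 0 ⇒ local minimum.
The local minimum is g(2) = -26/3.

-26/3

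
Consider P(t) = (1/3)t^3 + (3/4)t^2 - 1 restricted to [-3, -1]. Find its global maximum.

P'(t) = t^2 + (3/2)t, whose only zero in [-3, -1] is t = -3/2.
Compare values at every candidate in [-3, -1]: P(-3) = -13/4; P(-3/2) = -7/16; P(-1) = -7/12.
Hence the absolute maximum is -7/16 at t = -3/2.

-7/16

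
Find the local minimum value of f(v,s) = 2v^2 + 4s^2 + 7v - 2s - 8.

-115/8

∂f/∂v = 4v + 7 = 0 and ∂f/∂s = 8s - 2 = 0, so (v, s) = (-7/4, 1/4).
The Hessian has f_{vv} = 4, f_{ss} = 8, f_{vs} = 0, giving D = 32 > 0 with f_{vv} > 0, so the point is a local minimum.
f(-7/4, 1/4) = -115/8.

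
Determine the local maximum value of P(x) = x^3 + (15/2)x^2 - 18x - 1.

Critical points: P'(x) = 3x^2 + 15x - 18 vanishes at x = -6, 1.
P''(x) = 6x + 15. P''(-6) = -21 < 0 ⇒ local maximum; P''(1) = 21 > 0 ⇒ local minimum.
Thus P has its local maximum at x = -6, with value 161.

161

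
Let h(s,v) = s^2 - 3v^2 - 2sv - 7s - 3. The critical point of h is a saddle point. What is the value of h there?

-195/16

∂h/∂s = 2s - 2v - 7 = 0 and ∂h/∂v = -2s - 6v = 0, so (s, v) = (21/8, -7/8).
The Hessian has h_{ss} = 2, h_{vv} = -6, h_{sv} = -2, giving D = -16 < 0, so the point is a saddle point.
h(21/8, -7/8) = -195/16.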